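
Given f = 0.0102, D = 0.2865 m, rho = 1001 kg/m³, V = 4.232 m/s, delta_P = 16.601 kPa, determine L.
Formula: \Delta P = f \frac{L}{D} \frac{\rho V^2}{2}
Substituting knowns: 16.601 = 0.0102·(L/0.2865)·0.5·1001·4.232²/1000
Solving for L: L = (16.601·1000)·0.2865/(0.0102·0.5·1001·4.232²) = 52.02 m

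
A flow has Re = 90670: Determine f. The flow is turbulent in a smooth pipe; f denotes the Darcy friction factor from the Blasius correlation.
Formula: f = \frac{0.316}{Re^{0.25}}
f = 0.316/90670^0.25 = 0.01821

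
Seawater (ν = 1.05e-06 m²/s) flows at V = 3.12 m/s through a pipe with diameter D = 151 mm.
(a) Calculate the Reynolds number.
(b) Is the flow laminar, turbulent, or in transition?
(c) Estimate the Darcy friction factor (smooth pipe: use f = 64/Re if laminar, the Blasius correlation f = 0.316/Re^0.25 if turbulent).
(a) Re = V·D/ν = 3.12·0.151/1.05e-06 = 448690
(b) Flow regime: turbulent (Re > 4000)
(c) Friction factor: f = 0.316/Re^0.25 = 0.316/448690^0.25 = 0.01221 (Blasius is strictly valid for Re ≲ 1e5; used here as the smooth-pipe estimate the problem specifies)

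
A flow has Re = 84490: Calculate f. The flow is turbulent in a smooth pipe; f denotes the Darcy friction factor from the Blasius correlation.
Formula: f = \frac{0.316}{Re^{0.25}}
f = 0.316/84490^0.25 = 0.01853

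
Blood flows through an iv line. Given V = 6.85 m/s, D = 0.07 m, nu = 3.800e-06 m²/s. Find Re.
Formula: Re = \frac{V D}{\nu}
Re = 6.85·0.07/3.800e-06 = 126184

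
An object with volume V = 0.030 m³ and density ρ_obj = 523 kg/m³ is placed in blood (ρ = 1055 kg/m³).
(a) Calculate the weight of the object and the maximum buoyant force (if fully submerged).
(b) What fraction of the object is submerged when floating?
(a) W=rho_obj*g*V=523*9.81*0.030=153.9 N; F_B(max)=rho*g*V=1055*9.81*0.030=310.5 N
(b) Floating fraction=rho_obj/rho=523/1055=0.496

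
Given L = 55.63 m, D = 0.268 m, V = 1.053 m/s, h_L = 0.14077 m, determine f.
Formula: h_L = f \frac{L}{D} \frac{V^2}{2g}
Substituting knowns: 0.14077 = f·(55.63/0.268)·1.053²/(2·9.81)
Solving for f: f = 0.14077·2·9.81/((55.63/0.268)·1.053²) = 0.012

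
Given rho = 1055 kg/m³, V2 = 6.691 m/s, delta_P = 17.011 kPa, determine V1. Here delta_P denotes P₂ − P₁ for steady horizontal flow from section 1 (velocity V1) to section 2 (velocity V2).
Formula: \Delta P = \frac{1}{2} \rho (V_1^2 - V_2^2)
Substituting knowns: 17.011 = 0.5·1055·(V1² − 6.691²)/1000
Solving for V1: V1 = √(6.691² + 2·(17.011·1000)/1055) = 8.776 m/s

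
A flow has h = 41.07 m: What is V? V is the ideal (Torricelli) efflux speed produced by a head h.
Formula: V = \sqrt{2 g h}
V = √(2·9.81·41.07) = 28.39 m/s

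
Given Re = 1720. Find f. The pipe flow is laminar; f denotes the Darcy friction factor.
Formula: f = \frac{64}{Re}
f = 64/1720 = 0.03721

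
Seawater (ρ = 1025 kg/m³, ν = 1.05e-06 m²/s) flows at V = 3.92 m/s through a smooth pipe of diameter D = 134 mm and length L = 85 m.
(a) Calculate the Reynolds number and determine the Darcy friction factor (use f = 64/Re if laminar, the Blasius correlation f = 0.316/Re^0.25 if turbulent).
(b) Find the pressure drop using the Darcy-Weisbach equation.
(a) Re = V·D/ν = 3.92·0.134/1.05e-06 = 500270 → turbulent (Re > 4000); f = 0.316/Re^0.25 = 0.316/500270^0.25 = 0.011882 (Blasius is strictly valid for Re ≲ 1e5; used here as the smooth-pipe estimate the problem specifies)
(b) Darcy-Weisbach: ΔP = f·(L/D)·½ρV²/1000 = 0.011882·(85/0.134)·½·1025·3.92²/1000 = 59.36 kPa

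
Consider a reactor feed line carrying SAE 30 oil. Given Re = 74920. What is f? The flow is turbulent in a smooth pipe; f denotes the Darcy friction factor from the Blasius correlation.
Formula: f = \frac{0.316}{Re^{0.25}}
f = 0.316/74920^0.25 = 0.0191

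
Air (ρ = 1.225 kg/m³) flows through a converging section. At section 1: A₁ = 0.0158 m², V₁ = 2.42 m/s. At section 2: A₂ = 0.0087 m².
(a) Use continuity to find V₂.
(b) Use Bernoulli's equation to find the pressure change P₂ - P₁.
(a) Continuity: A₁V₁=A₂V₂ -> V₂=A₁V₁/A₂=0.0158*2.42/0.0087=4.39 m/s
(b) Bernoulli: P₂-P₁=0.5*rho*(V₁^2-V₂^2)/1000=0.5*1.225*(2.42^2-4.39^2)/1000=-0.008217 kPa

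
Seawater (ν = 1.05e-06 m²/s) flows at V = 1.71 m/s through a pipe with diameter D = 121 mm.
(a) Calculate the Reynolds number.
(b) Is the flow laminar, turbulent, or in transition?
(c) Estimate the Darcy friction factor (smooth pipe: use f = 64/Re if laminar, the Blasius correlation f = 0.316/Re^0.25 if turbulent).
(a) Re = V·D/ν = 1.71·0.121/1.05e-06 = 197060
(b) Flow regime: turbulent (Re > 4000)
(c) Friction factor: f = 0.316/Re^0.25 = 0.316/197060^0.25 = 0.015 (Blasius is strictly valid for Re ≲ 1e5; used here as the smooth-pipe estimate the problem specifies)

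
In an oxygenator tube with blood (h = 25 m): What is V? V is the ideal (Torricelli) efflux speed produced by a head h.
Formula: V = \sqrt{2 g h}
V = √(2·9.81·25) = 22.15 m/s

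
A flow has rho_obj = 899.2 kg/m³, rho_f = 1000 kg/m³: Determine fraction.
Formula: f_{sub} = \frac{\rho_{obj}}{\rho_f}
fraction = 899.2/1000 = 0.8992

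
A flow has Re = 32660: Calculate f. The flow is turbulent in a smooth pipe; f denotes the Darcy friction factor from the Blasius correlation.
Formula: f = \frac{0.316}{Re^{0.25}}
f = 0.316/32660^0.25 = 0.02351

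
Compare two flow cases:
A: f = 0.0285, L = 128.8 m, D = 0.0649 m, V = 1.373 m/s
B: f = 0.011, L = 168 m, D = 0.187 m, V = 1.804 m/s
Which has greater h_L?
h_L(A) = 5.434 m, h_L(B) = 1.639 m. Answer: A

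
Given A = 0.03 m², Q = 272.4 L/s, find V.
Formula: Q = A V
Substituting knowns: 272.4 = 0.03·V·1000
Solving for V: V = (272.4/1000)/0.03 = 9.08 m/s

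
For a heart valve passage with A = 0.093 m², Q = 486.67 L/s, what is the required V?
Formula: Q = A V
Substituting knowns: 486.67 = 0.093·V·1000
Solving for V: V = (486.67/1000)/0.093 = 5.233 m/s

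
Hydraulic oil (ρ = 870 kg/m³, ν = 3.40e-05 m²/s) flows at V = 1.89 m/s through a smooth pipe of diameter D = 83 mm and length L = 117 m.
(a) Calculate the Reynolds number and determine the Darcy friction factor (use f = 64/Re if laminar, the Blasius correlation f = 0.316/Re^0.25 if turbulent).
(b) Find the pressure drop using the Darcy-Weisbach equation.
(a) Re = V·D/ν = 1.89·0.083/3.40e-05 = 4613.8 → turbulent (Re > 4000); f = 0.316/Re^0.25 = 0.316/4613.8^0.25 = 0.038342
(b) Darcy-Weisbach: ΔP = f·(L/D)·½ρV²/1000 = 0.038342·(117/0.083)·½·870·1.89²/1000 = 83.98 kPa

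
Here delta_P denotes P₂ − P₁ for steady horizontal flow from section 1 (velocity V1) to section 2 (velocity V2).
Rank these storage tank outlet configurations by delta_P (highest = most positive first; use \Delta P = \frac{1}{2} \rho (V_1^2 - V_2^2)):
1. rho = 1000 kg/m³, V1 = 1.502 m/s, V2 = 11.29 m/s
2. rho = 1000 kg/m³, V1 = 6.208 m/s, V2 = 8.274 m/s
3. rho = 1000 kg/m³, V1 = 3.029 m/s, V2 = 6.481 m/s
Case 1: delta_P = -62.6 kPa
Case 2: delta_P = -14.96 kPa
Case 3: delta_P = -16.41 kPa
Ranking (highest first): 2, 3, 1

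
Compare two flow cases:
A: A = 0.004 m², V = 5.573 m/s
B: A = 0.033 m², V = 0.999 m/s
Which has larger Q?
Q(A) = 22.29 L/s, Q(B) = 32.97 L/s. Answer: B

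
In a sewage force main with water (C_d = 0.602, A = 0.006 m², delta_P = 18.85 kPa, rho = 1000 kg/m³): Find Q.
Formula: Q = C_d A \sqrt{\frac{2 \Delta P}{\rho}}
Q = 0.602·0.006·√(2·(18.85·1000)/1000)·1000 = 22.18 L/s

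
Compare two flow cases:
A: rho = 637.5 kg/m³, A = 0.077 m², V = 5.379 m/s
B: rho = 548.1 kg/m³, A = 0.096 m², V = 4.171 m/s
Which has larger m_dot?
m_dot(A) = 264 kg/s, m_dot(B) = 219.5 kg/s. Answer: A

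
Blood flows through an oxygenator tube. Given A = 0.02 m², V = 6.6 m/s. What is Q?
Formula: Q = A V
Q = 0.02·6.6·1000 = 132 L/s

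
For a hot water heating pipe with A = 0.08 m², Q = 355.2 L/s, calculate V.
Formula: Q = A V
Substituting knowns: 355.2 = 0.08·V·1000
Solving for V: V = (355.2/1000)/0.08 = 4.44 m/s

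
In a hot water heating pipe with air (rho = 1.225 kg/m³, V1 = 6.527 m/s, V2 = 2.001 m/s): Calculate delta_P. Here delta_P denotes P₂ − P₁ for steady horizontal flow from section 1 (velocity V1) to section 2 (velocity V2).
Formula: \Delta P = \frac{1}{2} \rho (V_1^2 - V_2^2)
delta_P = 0.5·1.225·(6.527² − 2.001²)/1000 = 0.02364 kPa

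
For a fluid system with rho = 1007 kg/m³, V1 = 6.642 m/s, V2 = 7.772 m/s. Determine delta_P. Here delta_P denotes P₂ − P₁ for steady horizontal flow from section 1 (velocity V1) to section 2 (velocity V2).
Formula: \Delta P = \frac{1}{2} \rho (V_1^2 - V_2^2)
delta_P = 0.5·1007·(6.642² − 7.772²)/1000 = -8.201 kPa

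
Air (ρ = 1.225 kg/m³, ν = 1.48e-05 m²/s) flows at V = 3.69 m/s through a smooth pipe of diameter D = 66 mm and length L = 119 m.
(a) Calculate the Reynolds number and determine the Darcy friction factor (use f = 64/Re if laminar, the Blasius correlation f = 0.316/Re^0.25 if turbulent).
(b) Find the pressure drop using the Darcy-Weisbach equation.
(a) Re = V·D/ν = 3.69·0.066/1.48e-05 = 16455 → turbulent (Re > 4000); f = 0.316/Re^0.25 = 0.316/16455^0.25 = 0.027901
(b) Darcy-Weisbach: ΔP = f·(L/D)·½ρV²/1000 = 0.027901·(119/0.066)·½·1.225·3.69²/1000 = 0.4195 kPa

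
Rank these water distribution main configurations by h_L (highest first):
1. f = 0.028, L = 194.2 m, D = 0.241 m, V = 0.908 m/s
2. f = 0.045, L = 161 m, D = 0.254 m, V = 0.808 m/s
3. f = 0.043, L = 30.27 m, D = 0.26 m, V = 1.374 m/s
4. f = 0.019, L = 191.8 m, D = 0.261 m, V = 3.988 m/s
Case 1: h_L = 0.9481 m
Case 2: h_L = 0.9491 m
Case 3: h_L = 0.4817 m
Case 4: h_L = 11.32 m
Ranking (highest first): 4, 2, 1, 3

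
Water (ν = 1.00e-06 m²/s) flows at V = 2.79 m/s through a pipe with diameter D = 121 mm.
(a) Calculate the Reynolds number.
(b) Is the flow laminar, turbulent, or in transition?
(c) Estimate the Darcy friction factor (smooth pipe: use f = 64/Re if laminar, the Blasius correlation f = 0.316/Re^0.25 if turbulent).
(a) Re = V·D/ν = 2.79·0.121/1.00e-06 = 337590
(b) Flow regime: turbulent (Re > 4000)
(c) Friction factor: f = 0.316/Re^0.25 = 0.316/337590^0.25 = 0.01311 (Blasius is strictly valid for Re ≲ 1e5; used here as the smooth-pipe estimate the problem specifies)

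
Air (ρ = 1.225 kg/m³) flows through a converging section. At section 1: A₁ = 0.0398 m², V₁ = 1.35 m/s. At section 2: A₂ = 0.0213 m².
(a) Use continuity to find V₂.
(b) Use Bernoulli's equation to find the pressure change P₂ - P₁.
(a) Continuity: A₁V₁=A₂V₂ -> V₂=A₁V₁/A₂=0.0398*1.35/0.0213=2.52 m/s
(b) Bernoulli: P₂-P₁=0.5*rho*(V₁^2-V₂^2)/1000=0.5*1.225*(1.35^2-2.52^2)/1000=-0.002773 kPa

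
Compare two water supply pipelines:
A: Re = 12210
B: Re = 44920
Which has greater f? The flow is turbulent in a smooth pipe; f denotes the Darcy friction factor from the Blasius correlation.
f(A) = 0.03006, f(B) = 0.02171. Answer: A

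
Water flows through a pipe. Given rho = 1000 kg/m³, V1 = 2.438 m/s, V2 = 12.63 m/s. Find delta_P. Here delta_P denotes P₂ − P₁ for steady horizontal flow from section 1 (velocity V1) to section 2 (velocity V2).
Formula: \Delta P = \frac{1}{2} \rho (V_1^2 - V_2^2)
delta_P = 0.5·1000·(2.438² − 12.63²)/1000 = -76.79 kPa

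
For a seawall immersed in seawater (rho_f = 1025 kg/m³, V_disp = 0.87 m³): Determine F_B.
Formula: F_B = \rho_f g V_{disp}
F_B = 1025·9.81·0.87 = 8748 N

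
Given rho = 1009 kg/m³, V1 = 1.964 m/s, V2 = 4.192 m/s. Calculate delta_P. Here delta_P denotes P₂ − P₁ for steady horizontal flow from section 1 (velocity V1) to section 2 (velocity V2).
Formula: \Delta P = \frac{1}{2} \rho (V_1^2 - V_2^2)
delta_P = 0.5·1009·(1.964² − 4.192²)/1000 = -6.92 kPa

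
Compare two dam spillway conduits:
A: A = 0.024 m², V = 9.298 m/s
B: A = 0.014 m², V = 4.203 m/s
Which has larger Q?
Q(A) = 223.2 L/s, Q(B) = 58.84 L/s. Answer: A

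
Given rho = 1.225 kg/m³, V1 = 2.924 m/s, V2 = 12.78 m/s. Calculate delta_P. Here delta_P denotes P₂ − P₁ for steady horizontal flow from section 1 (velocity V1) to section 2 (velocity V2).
Formula: \Delta P = \frac{1}{2} \rho (V_1^2 - V_2^2)
delta_P = 0.5·1.225·(2.924² − 12.78²)/1000 = -0.0948 kPa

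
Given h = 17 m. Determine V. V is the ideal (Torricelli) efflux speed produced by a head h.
Formula: V = \sqrt{2 g h}
V = √(2·9.81·17) = 18.26 m/s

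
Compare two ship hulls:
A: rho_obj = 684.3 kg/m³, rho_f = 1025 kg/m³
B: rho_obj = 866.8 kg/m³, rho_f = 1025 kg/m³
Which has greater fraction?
fraction(A) = 0.6676, fraction(B) = 0.8457. Answer: B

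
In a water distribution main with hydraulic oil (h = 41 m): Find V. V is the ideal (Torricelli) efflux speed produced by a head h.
Formula: V = \sqrt{2 g h}
V = √(2·9.81·41) = 28.36 m/s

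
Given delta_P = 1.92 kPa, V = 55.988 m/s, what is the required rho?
Formula: V = \sqrt{\frac{2 \Delta P}{\rho}}
Substituting knowns: 55.988 = √(2·(1.92·1000)/rho)
Solving for rho: rho = 2·(1.92·1000)/55.988² = 1.225 kg/m³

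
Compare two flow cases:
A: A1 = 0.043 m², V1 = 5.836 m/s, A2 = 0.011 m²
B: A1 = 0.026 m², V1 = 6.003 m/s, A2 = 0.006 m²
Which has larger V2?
V2(A) = 22.81 m/s, V2(B) = 26.01 m/s. Answer: B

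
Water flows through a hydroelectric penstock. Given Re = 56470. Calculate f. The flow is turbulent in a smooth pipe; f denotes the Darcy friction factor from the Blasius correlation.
Formula: f = \frac{0.316}{Re^{0.25}}
f = 0.316/56470^0.25 = 0.0205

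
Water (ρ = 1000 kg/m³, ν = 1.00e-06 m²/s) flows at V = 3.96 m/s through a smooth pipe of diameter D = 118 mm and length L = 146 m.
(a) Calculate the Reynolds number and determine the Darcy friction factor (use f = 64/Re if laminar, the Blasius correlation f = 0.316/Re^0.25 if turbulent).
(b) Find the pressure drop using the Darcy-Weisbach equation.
(a) Re = V·D/ν = 3.96·0.118/1.00e-06 = 467280 → turbulent (Re > 4000); f = 0.316/Re^0.25 = 0.316/467280^0.25 = 0.012086 (Blasius is strictly valid for Re ≲ 1e5; used here as the smooth-pipe estimate the problem specifies)
(b) Darcy-Weisbach: ΔP = f·(L/D)·½ρV²/1000 = 0.012086·(146/0.118)·½·1000·3.96²/1000 = 117.3 kPa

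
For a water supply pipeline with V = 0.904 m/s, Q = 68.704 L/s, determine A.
Formula: Q = A V
Substituting knowns: 68.704 = A·0.904·1000
Solving for A: A = (68.704/1000)/0.904 = 0.076 m²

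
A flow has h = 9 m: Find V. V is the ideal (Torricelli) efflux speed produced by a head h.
Formula: V = \sqrt{2 g h}
V = √(2·9.81·9) = 13.29 m/s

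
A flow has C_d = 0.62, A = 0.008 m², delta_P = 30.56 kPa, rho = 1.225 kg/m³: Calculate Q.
Formula: Q = C_d A \sqrt{\frac{2 \Delta P}{\rho}}
Q = 0.62·0.008·√(2·(30.56·1000)/1.225)·1000 = 1108 L/s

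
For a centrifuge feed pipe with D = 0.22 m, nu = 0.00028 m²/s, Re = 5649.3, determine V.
Formula: Re = \frac{V D}{\nu}
Substituting knowns: 5649.3 = V·0.22/0.00028
Solving for V: V = 5649.3·0.00028/0.22 = 7.19 m/s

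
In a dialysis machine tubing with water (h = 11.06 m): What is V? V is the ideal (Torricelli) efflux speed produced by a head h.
Formula: V = \sqrt{2 g h}
V = √(2·9.81·11.06) = 14.73 m/s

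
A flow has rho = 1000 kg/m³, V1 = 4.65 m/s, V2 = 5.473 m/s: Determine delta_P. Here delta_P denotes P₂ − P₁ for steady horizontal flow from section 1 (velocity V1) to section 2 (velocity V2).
Formula: \Delta P = \frac{1}{2} \rho (V_1^2 - V_2^2)
delta_P = 0.5·1000·(4.65² − 5.473²)/1000 = -4.166 kPa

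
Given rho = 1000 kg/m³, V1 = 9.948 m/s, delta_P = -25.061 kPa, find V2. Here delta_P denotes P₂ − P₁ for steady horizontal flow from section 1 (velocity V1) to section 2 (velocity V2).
Formula: \Delta P = \frac{1}{2} \rho (V_1^2 - V_2^2)
Substituting knowns: -25.061 = 0.5·1000·(9.948² − V2²)/1000
Solving for V2: V2 = √(9.948² − 2·(-25.061·1000)/1000) = 12.21 m/s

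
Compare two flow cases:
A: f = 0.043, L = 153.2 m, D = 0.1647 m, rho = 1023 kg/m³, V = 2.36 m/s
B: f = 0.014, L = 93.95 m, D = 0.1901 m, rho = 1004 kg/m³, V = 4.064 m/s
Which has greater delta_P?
delta_P(A) = 113.9 kPa, delta_P(B) = 57.37 kPa. Answer: A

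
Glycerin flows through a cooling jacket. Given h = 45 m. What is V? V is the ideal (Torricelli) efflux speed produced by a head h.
Formula: V = \sqrt{2 g h}
V = √(2·9.81·45) = 29.71 m/s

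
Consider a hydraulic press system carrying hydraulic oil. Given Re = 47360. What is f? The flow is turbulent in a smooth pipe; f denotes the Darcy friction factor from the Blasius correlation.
Formula: f = \frac{0.316}{Re^{0.25}}
f = 0.316/47360^0.25 = 0.02142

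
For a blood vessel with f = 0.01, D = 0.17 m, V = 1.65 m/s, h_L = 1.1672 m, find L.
Formula: h_L = f \frac{L}{D} \frac{V^2}{2g}
Substituting knowns: 1.1672 = 0.01·(L/0.17)·1.65²/(2·9.81)
Solving for L: L = 1.1672·2·9.81·0.17/(0.01·1.65²) = 143 m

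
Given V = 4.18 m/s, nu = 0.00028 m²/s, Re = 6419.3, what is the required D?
Formula: Re = \frac{V D}{\nu}
Substituting knowns: 6419.3 = 4.18·D/0.00028
Solving for D: D = 6419.3·0.00028/4.18 = 0.43 m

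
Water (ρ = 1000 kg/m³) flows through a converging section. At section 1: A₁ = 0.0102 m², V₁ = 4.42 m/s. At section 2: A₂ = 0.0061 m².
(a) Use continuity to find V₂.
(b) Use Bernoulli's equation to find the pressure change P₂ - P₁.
(a) Continuity: A₁V₁=A₂V₂ -> V₂=A₁V₁/A₂=0.0102*4.42/0.0061=7.39 m/s
(b) Bernoulli: P₂-P₁=0.5*rho*(V₁^2-V₂^2)/1000=0.5*1000*(4.42^2-7.39^2)/1000=-17.54 kPa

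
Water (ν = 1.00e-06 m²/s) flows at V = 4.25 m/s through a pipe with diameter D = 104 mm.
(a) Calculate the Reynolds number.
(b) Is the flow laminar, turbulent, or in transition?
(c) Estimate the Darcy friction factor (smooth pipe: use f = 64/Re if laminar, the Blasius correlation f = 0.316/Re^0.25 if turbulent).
(a) Re = V·D/ν = 4.25·0.104/1.00e-06 = 442000
(b) Flow regime: turbulent (Re > 4000)
(c) Friction factor: f = 0.316/Re^0.25 = 0.316/442000^0.25 = 0.01226 (Blasius is strictly valid for Re ≲ 1e5; used here as the smooth-pipe estimate the problem specifies)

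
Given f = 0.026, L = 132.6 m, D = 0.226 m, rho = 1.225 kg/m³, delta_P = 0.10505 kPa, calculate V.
Formula: \Delta P = f \frac{L}{D} \frac{\rho V^2}{2}
Substituting knowns: 0.10505 = 0.026·(132.6/0.226)·0.5·1.225·V²/1000
Solving for V: V = √((0.10505·1000)/(0.026·(132.6/0.226)·0.5·1.225)) = 3.353 m/s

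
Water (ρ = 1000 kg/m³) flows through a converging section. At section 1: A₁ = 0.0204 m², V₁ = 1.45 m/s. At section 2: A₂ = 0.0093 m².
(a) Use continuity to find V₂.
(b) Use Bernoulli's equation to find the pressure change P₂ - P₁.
(a) Continuity: A₁V₁=A₂V₂ -> V₂=A₁V₁/A₂=0.0204*1.45/0.0093=3.18 m/s
(b) Bernoulli: P₂-P₁=0.5*rho*(V₁^2-V₂^2)/1000=0.5*1000*(1.45^2-3.18^2)/1000=-4.005 kPa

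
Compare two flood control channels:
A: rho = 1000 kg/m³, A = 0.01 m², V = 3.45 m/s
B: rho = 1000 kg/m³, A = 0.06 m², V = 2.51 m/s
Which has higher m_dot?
m_dot(A) = 34.5 kg/s, m_dot(B) = 150.6 kg/s. Answer: B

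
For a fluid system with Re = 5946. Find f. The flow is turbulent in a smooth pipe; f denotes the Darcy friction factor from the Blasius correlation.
Formula: f = \frac{0.316}{Re^{0.25}}
f = 0.316/5946^0.25 = 0.03599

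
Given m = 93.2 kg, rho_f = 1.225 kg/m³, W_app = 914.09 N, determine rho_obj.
Formula: W_{app} = mg\left(1 - \frac{\rho_f}{\rho_{obj}}\right)
Substituting knowns: 914.09 = 93.2·9.81·(1 − 1.225/rho_obj)
Solving for rho_obj: rho_obj = 1.225/(1 − 914.09/(93.2·9.81)) = 5545 kg/m³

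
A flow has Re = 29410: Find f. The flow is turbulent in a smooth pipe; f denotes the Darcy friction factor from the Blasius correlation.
Formula: f = \frac{0.316}{Re^{0.25}}
f = 0.316/29410^0.25 = 0.02413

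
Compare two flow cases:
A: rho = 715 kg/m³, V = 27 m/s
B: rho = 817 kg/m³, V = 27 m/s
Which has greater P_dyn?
P_dyn(A) = 260.6 kPa, P_dyn(B) = 297.8 kPa. Answer: B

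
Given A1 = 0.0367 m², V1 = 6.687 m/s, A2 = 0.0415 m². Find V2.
Formula: V_2 = \frac{A_1 V_1}{A_2}
V2 = 0.0367·6.687/0.0415 = 5.914 m/s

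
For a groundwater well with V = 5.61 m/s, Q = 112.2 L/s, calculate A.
Formula: Q = A V
Substituting knowns: 112.2 = A·5.61·1000
Solving for A: A = (112.2/1000)/5.61 = 0.02 m²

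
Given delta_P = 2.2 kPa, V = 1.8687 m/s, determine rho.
Formula: V = \sqrt{\frac{2 \Delta P}{\rho}}
Substituting knowns: 1.8687 = √(2·(2.2·1000)/rho)
Solving for rho: rho = 2·(2.2·1000)/1.8687² = 1260 kg/m³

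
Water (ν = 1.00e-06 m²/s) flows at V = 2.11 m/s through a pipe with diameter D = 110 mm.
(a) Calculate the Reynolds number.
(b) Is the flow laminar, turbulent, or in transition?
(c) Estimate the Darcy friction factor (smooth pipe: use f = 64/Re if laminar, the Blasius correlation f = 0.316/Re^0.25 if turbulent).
(a) Re = V·D/ν = 2.11·0.11/1.00e-06 = 232100
(b) Flow regime: turbulent (Re > 4000)
(c) Friction factor: f = 0.316/Re^0.25 = 0.316/232100^0.25 = 0.0144 (Blasius is strictly valid for Re ≲ 1e5; used here as the smooth-pipe estimate the problem specifies)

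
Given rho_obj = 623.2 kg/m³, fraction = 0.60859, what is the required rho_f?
Formula: f_{sub} = \frac{\rho_{obj}}{\rho_f}
Substituting knowns: 0.60859 = 623.2/rho_f
Solving for rho_f: rho_f = 623.2/0.60859 = 1024 kg/m³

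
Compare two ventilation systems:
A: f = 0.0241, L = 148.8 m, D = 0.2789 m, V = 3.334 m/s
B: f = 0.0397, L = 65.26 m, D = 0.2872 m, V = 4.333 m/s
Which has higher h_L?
h_L(A) = 7.285 m, h_L(B) = 8.632 m. Answer: B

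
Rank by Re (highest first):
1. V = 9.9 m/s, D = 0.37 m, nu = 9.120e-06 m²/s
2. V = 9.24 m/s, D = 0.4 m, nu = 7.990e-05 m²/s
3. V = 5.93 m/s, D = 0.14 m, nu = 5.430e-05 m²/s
Case 1: Re = 401645
Case 2: Re = 46258
Case 3: Re = 15289
Ranking (highest first): 1, 2, 3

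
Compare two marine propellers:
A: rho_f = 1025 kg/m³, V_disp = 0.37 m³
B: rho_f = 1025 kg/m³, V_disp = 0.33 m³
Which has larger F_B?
F_B(A) = 3720 N, F_B(B) = 3318 N. Answer: A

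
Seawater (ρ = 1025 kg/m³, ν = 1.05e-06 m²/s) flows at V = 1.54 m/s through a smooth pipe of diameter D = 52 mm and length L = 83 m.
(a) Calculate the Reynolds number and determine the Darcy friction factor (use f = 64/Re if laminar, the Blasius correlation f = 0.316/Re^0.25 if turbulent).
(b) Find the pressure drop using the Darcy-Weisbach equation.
(a) Re = V·D/ν = 1.54·0.052/1.05e-06 = 76267 → turbulent (Re > 4000); f = 0.316/Re^0.25 = 0.316/76267^0.25 = 0.019015
(b) Darcy-Weisbach: ΔP = f·(L/D)·½ρV²/1000 = 0.019015·(83/0.052)·½·1025·1.54²/1000 = 36.89 kPa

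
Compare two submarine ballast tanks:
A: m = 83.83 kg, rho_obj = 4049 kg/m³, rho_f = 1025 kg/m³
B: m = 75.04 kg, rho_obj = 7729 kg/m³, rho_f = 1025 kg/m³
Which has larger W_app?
W_app(A) = 614.2 N, W_app(B) = 638.5 N. Answer: B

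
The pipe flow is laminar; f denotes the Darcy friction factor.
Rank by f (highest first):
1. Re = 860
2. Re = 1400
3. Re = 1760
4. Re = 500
Case 1: f = 0.07442
Case 2: f = 0.04571
Case 3: f = 0.03636
Case 4: f = 0.128
Ranking (highest first): 4, 1, 2, 3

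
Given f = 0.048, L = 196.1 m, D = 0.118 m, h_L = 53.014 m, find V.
Formula: h_L = f \frac{L}{D} \frac{V^2}{2g}
Substituting knowns: 53.014 = 0.048·(196.1/0.118)·V²/(2·9.81)
Solving for V: V = √(53.014·2·9.81/(0.048·(196.1/0.118))) = 3.611 m/s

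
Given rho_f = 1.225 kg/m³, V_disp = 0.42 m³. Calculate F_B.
Formula: F_B = \rho_f g V_{disp}
F_B = 1.225·9.81·0.42 = 5.047 N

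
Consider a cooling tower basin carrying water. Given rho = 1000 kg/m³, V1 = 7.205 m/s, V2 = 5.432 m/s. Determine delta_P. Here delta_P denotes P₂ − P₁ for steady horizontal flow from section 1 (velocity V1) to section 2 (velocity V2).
Formula: \Delta P = \frac{1}{2} \rho (V_1^2 - V_2^2)
delta_P = 0.5·1000·(7.205² − 5.432²)/1000 = 11.2 kPa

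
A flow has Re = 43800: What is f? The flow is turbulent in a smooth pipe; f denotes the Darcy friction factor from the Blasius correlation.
Formula: f = \frac{0.316}{Re^{0.25}}
f = 0.316/43800^0.25 = 0.02184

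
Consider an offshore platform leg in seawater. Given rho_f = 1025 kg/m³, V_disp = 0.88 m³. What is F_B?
Formula: F_B = \rho_f g V_{disp}
F_B = 1025·9.81·0.88 = 8849 N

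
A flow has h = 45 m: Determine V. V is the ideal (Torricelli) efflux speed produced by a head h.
Formula: V = \sqrt{2 g h}
V = √(2·9.81·45) = 29.71 m/s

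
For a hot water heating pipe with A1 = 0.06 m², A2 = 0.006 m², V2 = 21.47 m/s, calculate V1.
Formula: V_2 = \frac{A_1 V_1}{A_2}
Substituting knowns: 21.47 = 0.06·V1/0.006
Solving for V1: V1 = 21.47·0.006/0.06 = 2.147 m/s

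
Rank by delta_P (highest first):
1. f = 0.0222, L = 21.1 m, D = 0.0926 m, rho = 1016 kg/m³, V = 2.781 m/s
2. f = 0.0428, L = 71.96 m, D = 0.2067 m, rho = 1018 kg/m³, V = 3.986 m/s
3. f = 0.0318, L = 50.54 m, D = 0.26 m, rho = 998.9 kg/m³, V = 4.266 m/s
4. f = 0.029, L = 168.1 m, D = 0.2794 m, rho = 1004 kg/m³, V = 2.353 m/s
Case 1: delta_P = 19.87 kPa
Case 2: delta_P = 120.5 kPa
Case 3: delta_P = 56.19 kPa
Case 4: delta_P = 48.49 kPa
Ranking (highest first): 2, 3, 4, 1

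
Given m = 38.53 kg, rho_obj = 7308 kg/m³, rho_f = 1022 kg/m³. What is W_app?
Formula: W_{app} = mg\left(1 - \frac{\rho_f}{\rho_{obj}}\right)
W_app = 38.53·9.81·(1 − 1022/7308) = 325.1 N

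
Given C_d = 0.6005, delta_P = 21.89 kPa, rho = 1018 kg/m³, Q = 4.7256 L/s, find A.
Formula: Q = C_d A \sqrt{\frac{2 \Delta P}{\rho}}
Substituting knowns: 4.7256 = 0.6005·A·√(2·(21.89·1000)/1018)·1000
Solving for A: A = (4.7256/1000)/(0.6005·√(2·(21.89·1000)/1018)) = 0.0012 m²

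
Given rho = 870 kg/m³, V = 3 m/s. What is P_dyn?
Formula: P_{dyn} = \frac{1}{2} \rho V^2
P_dyn = 0.5·870·3²/1000 = 3.915 kPa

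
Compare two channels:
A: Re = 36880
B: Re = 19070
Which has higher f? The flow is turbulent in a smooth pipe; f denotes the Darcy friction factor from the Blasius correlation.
f(A) = 0.0228, f(B) = 0.02689. Answer: B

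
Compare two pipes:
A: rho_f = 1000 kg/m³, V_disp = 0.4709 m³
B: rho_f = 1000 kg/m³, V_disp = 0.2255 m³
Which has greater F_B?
F_B(A) = 4620 N, F_B(B) = 2212 N. Answer: A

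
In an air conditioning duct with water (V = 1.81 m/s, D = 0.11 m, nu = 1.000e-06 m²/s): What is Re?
Formula: Re = \frac{V D}{\nu}
Re = 1.81·0.11/1.000e-06 = 199100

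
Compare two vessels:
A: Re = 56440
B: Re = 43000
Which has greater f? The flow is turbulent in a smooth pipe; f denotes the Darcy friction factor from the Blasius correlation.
f(A) = 0.0205, f(B) = 0.02194. Answer: B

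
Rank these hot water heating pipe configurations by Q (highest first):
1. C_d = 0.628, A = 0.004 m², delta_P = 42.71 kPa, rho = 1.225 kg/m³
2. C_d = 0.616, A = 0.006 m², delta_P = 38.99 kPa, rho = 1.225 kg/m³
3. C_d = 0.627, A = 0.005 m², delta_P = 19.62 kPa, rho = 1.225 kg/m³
Case 1: Q = 663.3 L/s
Case 2: Q = 932.5 L/s
Case 3: Q = 561.1 L/s
Ranking (highest first): 2, 1, 3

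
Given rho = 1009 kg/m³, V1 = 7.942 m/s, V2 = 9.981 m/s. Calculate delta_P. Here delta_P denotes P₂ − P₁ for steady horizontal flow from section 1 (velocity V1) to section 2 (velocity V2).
Formula: \Delta P = \frac{1}{2} \rho (V_1^2 - V_2^2)
delta_P = 0.5·1009·(7.942² − 9.981²)/1000 = -18.44 kPa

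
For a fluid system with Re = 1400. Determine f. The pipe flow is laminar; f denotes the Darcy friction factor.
Formula: f = \frac{64}{Re}
f = 64/1400 = 0.04571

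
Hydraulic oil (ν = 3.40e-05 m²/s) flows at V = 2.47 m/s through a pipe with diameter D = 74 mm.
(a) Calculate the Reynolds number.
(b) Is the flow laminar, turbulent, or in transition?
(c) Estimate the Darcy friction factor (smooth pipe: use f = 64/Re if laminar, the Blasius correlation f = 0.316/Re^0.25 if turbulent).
(a) Re = V·D/ν = 2.47·0.074/3.40e-05 = 5375.9
(b) Flow regime: turbulent (Re > 4000)
(c) Friction factor: f = 0.316/Re^0.25 = 0.316/5375.9^0.25 = 0.0369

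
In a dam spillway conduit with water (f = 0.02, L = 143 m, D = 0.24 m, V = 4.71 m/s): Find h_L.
Formula: h_L = f \frac{L}{D} \frac{V^2}{2g}
h_L = 0.02·(143/0.24)·4.71²/(2·9.81) = 13.47 m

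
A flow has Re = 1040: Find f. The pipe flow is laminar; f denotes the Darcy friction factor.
Formula: f = \frac{64}{Re}
f = 64/1040 = 0.06154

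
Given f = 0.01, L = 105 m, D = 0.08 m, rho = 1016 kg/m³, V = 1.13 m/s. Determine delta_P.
Formula: \Delta P = f \frac{L}{D} \frac{\rho V^2}{2}
delta_P = 0.01·(105/0.08)·0.5·1016·1.13²/1000 = 8.514 kPa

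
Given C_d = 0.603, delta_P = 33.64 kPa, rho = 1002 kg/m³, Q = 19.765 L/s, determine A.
Formula: Q = C_d A \sqrt{\frac{2 \Delta P}{\rho}}
Substituting knowns: 19.765 = 0.603·A·√(2·(33.64·1000)/1002)·1000
Solving for A: A = (19.765/1000)/(0.603·√(2·(33.64·1000)/1002)) = 0.004 m²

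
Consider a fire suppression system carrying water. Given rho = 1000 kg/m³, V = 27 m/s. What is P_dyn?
Formula: P_{dyn} = \frac{1}{2} \rho V^2
P_dyn = 0.5·1000·27²/1000 = 364.5 kPa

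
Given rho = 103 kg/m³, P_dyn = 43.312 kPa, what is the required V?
Formula: P_{dyn} = \frac{1}{2} \rho V^2
Substituting knowns: 43.312 = 0.5·103·V²/1000
Solving for V: V = √(2·(43.312·1000)/103) = 29 m/s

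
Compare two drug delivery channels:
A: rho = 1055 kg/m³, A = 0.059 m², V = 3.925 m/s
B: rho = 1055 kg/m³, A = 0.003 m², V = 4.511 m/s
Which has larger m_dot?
m_dot(A) = 244.3 kg/s, m_dot(B) = 14.28 kg/s. Answer: A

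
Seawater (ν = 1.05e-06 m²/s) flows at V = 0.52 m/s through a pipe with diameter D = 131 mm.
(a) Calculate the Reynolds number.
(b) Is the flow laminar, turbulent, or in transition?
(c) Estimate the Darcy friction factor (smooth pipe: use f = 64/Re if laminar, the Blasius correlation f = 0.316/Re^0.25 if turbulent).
(a) Re = V·D/ν = 0.52·0.131/1.05e-06 = 64876
(b) Flow regime: turbulent (Re > 4000)
(c) Friction factor: f = 0.316/Re^0.25 = 0.316/64876^0.25 = 0.0198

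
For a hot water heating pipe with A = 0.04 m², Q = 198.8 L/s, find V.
Formula: Q = A V
Substituting knowns: 198.8 = 0.04·V·1000
Solving for V: V = (198.8/1000)/0.04 = 4.97 m/s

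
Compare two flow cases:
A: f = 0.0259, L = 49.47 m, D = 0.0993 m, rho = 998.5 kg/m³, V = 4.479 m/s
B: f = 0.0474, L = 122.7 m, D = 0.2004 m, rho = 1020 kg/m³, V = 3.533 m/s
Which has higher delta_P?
delta_P(A) = 129.2 kPa, delta_P(B) = 184.7 kPa. Answer: B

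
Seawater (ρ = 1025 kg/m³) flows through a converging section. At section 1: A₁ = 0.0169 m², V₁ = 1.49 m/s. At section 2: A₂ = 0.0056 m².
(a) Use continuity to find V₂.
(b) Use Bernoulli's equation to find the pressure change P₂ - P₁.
(a) Continuity: A₁V₁=A₂V₂ -> V₂=A₁V₁/A₂=0.0169*1.49/0.0056=4.50 m/s
(b) Bernoulli: P₂-P₁=0.5*rho*(V₁^2-V₂^2)/1000=0.5*1025*(1.49^2-4.50^2)/1000=-9.24 kPa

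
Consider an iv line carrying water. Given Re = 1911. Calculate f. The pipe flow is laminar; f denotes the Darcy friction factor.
Formula: f = \frac{64}{Re}
f = 64/1911 = 0.03349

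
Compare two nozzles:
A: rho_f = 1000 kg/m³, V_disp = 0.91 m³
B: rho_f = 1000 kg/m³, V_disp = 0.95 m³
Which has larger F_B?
F_B(A) = 8927 N, F_B(B) = 9320 N. Answer: B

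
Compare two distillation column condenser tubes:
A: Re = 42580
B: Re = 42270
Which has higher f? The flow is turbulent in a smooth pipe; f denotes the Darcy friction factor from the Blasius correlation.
f(A) = 0.022, f(B) = 0.02204. Answer: B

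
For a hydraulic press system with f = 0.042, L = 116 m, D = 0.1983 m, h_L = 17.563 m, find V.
Formula: h_L = f \frac{L}{D} \frac{V^2}{2g}
Substituting knowns: 17.563 = 0.042·(116/0.1983)·V²/(2·9.81)
Solving for V: V = √(17.563·2·9.81/(0.042·(116/0.1983))) = 3.745 m/s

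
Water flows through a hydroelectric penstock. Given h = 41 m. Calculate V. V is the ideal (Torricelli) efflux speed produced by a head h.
Formula: V = \sqrt{2 g h}
V = √(2·9.81·41) = 28.36 m/s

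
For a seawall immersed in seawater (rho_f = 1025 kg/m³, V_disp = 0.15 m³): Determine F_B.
Formula: F_B = \rho_f g V_{disp}
F_B = 1025·9.81·0.15 = 1508 N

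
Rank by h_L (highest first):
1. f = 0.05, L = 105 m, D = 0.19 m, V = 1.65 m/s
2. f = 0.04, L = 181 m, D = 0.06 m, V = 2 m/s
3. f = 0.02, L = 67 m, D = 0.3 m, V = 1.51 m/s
Case 1: h_L = 3.834 m
Case 2: h_L = 24.6 m
Case 3: h_L = 0.5191 m
Ranking (highest first): 2, 1, 3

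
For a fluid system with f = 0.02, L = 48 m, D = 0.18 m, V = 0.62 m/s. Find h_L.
Formula: h_L = f \frac{L}{D} \frac{V^2}{2g}
h_L = 0.02·(48/0.18)·0.62²/(2·9.81) = 0.1045 m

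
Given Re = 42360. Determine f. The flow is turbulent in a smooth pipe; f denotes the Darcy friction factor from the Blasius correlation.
Formula: f = \frac{0.316}{Re^{0.25}}
f = 0.316/42360^0.25 = 0.02203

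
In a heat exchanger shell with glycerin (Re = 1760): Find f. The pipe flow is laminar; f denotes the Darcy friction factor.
Formula: f = \frac{64}{Re}
f = 64/1760 = 0.03636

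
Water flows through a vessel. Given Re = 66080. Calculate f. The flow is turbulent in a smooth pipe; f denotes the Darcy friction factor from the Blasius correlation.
Formula: f = \frac{0.316}{Re^{0.25}}
f = 0.316/66080^0.25 = 0.01971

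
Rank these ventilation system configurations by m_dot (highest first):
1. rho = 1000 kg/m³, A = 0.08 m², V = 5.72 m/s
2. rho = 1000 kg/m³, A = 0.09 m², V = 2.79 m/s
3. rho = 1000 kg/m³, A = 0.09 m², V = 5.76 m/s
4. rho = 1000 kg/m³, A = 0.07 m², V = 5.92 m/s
Case 1: m_dot = 457.6 kg/s
Case 2: m_dot = 251.1 kg/s
Case 3: m_dot = 518.4 kg/s
Case 4: m_dot = 414.4 kg/s
Ranking (highest first): 3, 1, 4, 2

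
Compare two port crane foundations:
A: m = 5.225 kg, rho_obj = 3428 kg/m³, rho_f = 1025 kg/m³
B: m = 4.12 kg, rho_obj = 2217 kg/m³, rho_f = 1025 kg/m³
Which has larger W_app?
W_app(A) = 35.93 N, W_app(B) = 21.73 N. Answer: A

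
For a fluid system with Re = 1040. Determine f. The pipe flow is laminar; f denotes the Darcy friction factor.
Formula: f = \frac{64}{Re}
f = 64/1040 = 0.06154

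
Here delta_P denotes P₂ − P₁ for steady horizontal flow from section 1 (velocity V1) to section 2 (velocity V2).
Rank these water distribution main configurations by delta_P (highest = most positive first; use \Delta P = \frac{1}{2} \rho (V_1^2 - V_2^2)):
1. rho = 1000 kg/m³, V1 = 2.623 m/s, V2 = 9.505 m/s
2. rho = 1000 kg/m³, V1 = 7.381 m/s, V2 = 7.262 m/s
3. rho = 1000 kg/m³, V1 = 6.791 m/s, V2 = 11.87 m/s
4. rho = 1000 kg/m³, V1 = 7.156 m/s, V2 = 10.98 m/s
Case 1: delta_P = -41.73 kPa
Case 2: delta_P = 0.8713 kPa
Case 3: delta_P = -47.39 kPa
Case 4: delta_P = -34.68 kPa
Ranking (highest first): 2, 4, 1, 3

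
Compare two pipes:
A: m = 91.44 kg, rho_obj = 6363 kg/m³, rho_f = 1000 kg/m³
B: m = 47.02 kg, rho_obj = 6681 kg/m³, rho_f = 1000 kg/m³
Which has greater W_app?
W_app(A) = 756.1 N, W_app(B) = 392.2 N. Answer: A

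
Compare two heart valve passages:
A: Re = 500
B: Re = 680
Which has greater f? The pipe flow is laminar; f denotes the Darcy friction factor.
f(A) = 0.128, f(B) = 0.09412. Answer: A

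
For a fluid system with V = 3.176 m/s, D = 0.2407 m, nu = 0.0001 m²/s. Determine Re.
Formula: Re = \frac{V D}{\nu}
Re = 3.176·0.2407/0.0001 = 7645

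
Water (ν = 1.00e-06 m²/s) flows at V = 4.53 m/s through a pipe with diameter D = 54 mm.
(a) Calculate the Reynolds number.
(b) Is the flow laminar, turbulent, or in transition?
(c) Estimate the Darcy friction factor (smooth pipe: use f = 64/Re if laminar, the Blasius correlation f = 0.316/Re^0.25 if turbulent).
(a) Re = V·D/ν = 4.53·0.054/1.00e-06 = 244620
(b) Flow regime: turbulent (Re > 4000)
(c) Friction factor: f = 0.316/Re^0.25 = 0.316/244620^0.25 = 0.01421 (Blasius is strictly valid for Re ≲ 1e5; used here as the smooth-pipe estimate the problem specifies)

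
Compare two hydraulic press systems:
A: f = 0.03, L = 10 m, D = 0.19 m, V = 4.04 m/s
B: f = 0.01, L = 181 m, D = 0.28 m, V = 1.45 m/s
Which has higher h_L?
h_L(A) = 1.314 m, h_L(B) = 0.6927 m. Answer: A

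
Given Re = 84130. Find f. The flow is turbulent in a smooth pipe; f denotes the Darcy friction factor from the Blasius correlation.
Formula: f = \frac{0.316}{Re^{0.25}}
f = 0.316/84130^0.25 = 0.01855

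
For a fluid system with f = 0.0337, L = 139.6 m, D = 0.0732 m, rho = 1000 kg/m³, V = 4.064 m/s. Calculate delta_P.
Formula: \Delta P = f \frac{L}{D} \frac{\rho V^2}{2}
delta_P = 0.0337·(139.6/0.0732)·0.5·1000·4.064²/1000 = 530.7 kPa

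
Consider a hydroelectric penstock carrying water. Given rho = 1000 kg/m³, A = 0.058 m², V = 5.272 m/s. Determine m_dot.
Formula: \dot{m} = \rho A V
m_dot = 1000·0.058·5.272 = 305.8 kg/s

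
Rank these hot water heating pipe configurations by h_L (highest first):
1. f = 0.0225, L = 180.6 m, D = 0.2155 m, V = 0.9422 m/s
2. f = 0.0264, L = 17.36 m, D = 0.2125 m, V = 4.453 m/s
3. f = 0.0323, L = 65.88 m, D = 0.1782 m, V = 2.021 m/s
Case 1: h_L = 0.8532 m
Case 2: h_L = 2.18 m
Case 3: h_L = 2.486 m
Ranking (highest first): 3, 2, 1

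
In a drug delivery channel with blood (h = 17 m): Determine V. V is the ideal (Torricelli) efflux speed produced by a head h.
Formula: V = \sqrt{2 g h}
V = √(2·9.81·17) = 18.26 m/s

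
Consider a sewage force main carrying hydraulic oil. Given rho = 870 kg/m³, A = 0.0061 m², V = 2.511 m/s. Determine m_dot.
Formula: \dot{m} = \rho A V
m_dot = 870·0.0061·2.511 = 13.33 kg/s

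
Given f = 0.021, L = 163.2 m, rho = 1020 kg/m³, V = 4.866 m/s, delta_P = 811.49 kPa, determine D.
Formula: \Delta P = f \frac{L}{D} \frac{\rho V^2}{2}
Substituting knowns: 811.49 = 0.021·(163.2/D)·0.5·1020·4.866²/1000
Solving for D: D = 0.021·163.2·0.5·1020·4.866²/(811.49·1000) = 0.051 m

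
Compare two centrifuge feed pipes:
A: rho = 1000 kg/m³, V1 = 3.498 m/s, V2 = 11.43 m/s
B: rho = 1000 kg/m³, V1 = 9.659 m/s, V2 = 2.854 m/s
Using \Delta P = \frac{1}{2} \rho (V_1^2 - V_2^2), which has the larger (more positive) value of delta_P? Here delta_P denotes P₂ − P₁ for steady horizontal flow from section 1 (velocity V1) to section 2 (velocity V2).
delta_P(A) = -59.2 kPa, delta_P(B) = 42.58 kPa. Answer: B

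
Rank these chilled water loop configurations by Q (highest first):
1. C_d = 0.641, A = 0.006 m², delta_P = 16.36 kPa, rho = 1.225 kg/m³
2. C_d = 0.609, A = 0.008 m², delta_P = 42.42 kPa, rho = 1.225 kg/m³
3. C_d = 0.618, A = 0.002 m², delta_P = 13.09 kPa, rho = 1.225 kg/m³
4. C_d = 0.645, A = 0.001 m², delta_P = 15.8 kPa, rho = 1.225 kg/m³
Case 1: Q = 628.6 L/s
Case 2: Q = 1282 L/s
Case 3: Q = 180.7 L/s
Case 4: Q = 103.6 L/s
Ranking (highest first): 2, 1, 3, 4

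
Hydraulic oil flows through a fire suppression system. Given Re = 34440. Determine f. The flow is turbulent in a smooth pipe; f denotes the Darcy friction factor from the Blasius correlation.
Formula: f = \frac{0.316}{Re^{0.25}}
f = 0.316/34440^0.25 = 0.0232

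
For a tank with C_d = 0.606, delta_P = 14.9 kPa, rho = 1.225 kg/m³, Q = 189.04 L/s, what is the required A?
Formula: Q = C_d A \sqrt{\frac{2 \Delta P}{\rho}}
Substituting knowns: 189.04 = 0.606·A·√(2·(14.9·1000)/1.225)·1000
Solving for A: A = (189.04/1000)/(0.606·√(2·(14.9·1000)/1.225)) = 0.002 m²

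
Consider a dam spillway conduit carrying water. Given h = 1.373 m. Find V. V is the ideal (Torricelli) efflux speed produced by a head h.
Formula: V = \sqrt{2 g h}
V = √(2·9.81·1.373) = 5.19 m/s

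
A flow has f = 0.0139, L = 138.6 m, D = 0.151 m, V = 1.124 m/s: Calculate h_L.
Formula: h_L = f \frac{L}{D} \frac{V^2}{2g}
h_L = 0.0139·(138.6/0.151)·1.124²/(2·9.81) = 0.8216 m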